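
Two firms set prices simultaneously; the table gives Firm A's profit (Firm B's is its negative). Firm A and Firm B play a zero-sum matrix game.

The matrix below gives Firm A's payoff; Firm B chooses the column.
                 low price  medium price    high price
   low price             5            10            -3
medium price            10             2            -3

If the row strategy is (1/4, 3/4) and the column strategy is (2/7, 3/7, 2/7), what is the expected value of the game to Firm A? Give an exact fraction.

47/14

Against (2/7, 3/7, 2/7), each row's expected payoff is low price: 34/7; medium price: 20/7.
Taking the (1/4, 3/4)-weighted average: (1/4)·(34/7) + (3/4)·(20/7) = 47/14.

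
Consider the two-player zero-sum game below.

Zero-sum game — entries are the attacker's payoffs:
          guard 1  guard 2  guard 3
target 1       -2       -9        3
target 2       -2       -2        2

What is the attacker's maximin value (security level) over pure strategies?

The worst-case payoff for each row is target 1: -9, target 2: -2.
The best of these is -2.

-2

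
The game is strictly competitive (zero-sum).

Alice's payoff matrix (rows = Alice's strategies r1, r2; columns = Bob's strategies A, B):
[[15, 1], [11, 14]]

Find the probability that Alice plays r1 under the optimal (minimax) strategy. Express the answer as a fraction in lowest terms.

3/17

Row minima are 1 and 11, so Alice's maximin is 11; column maxima are 15 and 14, so Bob's minimax is 14. These differ, so the equilibrium is in mixed strategies.
Let Alice play r1 with probability p. Bob is indifferent when 15p + 11(1−p) = p + 14(1−p), giving p = 3/17.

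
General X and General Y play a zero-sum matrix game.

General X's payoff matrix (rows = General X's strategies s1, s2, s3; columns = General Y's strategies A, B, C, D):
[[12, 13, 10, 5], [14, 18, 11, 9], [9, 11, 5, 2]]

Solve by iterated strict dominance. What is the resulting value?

Column C is strictly dominated by D for General Y (5<10, 9<11, 2<5); eliminate C.
Column A is strictly dominated by D for General Y (5<12, 9<14, 2<9); eliminate A.
Column B is strictly dominated by D for General Y (5<13, 9<18, 2<11); eliminate B.
Row s3 is strictly dominated by row s1 (5>2); eliminate s3.
Row s1 is strictly dominated by row s2 (9>5); eliminate s1.
Only (s2, D) remains, with payoff 9.

9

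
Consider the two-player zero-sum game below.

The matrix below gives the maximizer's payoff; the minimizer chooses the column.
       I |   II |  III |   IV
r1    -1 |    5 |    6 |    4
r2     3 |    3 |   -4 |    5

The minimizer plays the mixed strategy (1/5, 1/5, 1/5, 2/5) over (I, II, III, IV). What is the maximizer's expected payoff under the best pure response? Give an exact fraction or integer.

18/5

r1: (-1)·(1/5) + (5)·(1/5) + (6)·(1/5) + (4)·(2/5) = 18/5.
r2: (3)·(1/5) + (3)·(1/5) + (-4)·(1/5) + (5)·(2/5) = 12/5.
The best pure response is r1 with expected payoff 18/5.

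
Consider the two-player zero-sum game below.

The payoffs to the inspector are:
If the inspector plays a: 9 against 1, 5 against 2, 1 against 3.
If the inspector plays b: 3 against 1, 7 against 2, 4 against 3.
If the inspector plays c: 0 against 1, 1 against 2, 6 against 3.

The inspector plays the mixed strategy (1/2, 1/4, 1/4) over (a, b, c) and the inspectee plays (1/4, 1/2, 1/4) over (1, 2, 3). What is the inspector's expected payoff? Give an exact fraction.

Against (1/4, 1/2, 1/4), each row's expected payoff is a: 5; b: 21/4; c: 2.
Taking the (1/2, 1/4, 1/4)-weighted average: (1/2)·(5) + (1/4)·(21/4) + (1/4)·(2) = 69/16.

69/16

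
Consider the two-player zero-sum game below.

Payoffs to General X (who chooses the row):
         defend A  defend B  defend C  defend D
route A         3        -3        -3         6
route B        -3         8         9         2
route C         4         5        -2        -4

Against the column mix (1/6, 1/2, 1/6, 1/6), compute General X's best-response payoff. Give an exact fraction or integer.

16/3

route A: (3)·(1/6) + (-3)·(1/2) + (-3)·(1/6) + (6)·(1/6) = -1/2.
route B: (-3)·(1/6) + (8)·(1/2) + (9)·(1/6) + (2)·(1/6) = 16/3.
route C: (4)·(1/6) + (5)·(1/2) + (-2)·(1/6) + (-4)·(1/6) = 13/6.
The best pure response is route B with expected payoff 16/3.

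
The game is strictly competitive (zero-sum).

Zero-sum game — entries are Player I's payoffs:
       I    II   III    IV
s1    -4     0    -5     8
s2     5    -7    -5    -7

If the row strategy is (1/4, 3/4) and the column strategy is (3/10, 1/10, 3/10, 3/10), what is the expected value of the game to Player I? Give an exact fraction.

-87/40

Against (3/10, 1/10, 3/10, 3/10), each row's expected payoff is s1: -3/10; s2: -14/5.
Taking the (1/4, 3/4)-weighted average: (1/4)·(-3/10) + (3/4)·(-14/5) = -87/40.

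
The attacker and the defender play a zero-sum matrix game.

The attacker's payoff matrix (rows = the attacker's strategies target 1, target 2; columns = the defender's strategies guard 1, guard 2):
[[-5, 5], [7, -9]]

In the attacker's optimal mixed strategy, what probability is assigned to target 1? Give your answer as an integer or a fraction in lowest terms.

8/13

Row minima are -5 and -9, so the attacker's maximin is -5; column maxima are 7 and 5, so the defender's minimax is 5. These differ, so the equilibrium is in mixed strategies.
Let the attacker play target 1 with probability p. The defender is indifferent when −5p + 7(1−p) = 5p − 9(1−p), giving p = 8/13.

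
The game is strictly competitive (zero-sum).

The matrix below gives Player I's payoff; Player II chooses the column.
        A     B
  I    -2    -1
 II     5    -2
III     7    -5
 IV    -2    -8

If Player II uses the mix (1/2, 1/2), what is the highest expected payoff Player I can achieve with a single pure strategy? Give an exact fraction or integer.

I: (-2)·(1/2) + (-1)·(1/2) = -3/2.
II: (5)·(1/2) + (-2)·(1/2) = 3/2.
III: (7)·(1/2) + (-5)·(1/2) = 1.
IV: (-2)·(1/2) + (-8)·(1/2) = -5.
The best pure response is II with expected payoff 3/2.

3/2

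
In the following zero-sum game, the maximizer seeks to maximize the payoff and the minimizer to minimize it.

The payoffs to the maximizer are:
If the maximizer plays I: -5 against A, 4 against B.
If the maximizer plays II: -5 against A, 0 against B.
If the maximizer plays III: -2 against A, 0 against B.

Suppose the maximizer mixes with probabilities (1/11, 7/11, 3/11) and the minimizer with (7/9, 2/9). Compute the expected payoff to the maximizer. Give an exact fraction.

Against (7/9, 2/9), each row's expected payoff is I: -3; II: -35/9; III: -14/9.
Taking the (1/11, 7/11, 3/11)-weighted average: (1/11)·(-3) + (7/11)·(-35/9) + (3/11)·(-14/9) = -314/99.

-314/99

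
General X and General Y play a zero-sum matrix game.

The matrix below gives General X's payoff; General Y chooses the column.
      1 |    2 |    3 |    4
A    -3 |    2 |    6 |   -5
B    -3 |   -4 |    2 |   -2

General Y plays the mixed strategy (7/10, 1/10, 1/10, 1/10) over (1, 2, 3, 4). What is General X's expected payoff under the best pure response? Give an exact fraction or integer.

-9/5

A: (-3)·(7/10) + (2)·(1/10) + (6)·(1/10) + (-5)·(1/10) = -9/5.
B: (-3)·(7/10) + (-4)·(1/10) + (2)·(1/10) + (-2)·(1/10) = -5/2.
The best pure response is A with expected payoff -9/5.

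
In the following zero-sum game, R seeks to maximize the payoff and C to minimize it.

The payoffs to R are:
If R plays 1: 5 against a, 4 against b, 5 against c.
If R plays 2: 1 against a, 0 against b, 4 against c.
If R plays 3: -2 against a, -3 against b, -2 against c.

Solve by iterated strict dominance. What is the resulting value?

Row 2 is strictly dominated by row 1 (5>1, 4>0, 5>4); eliminate 2.
Row 3 is strictly dominated by row 1 (5>-2, 4>-3, 5>-2); eliminate 3.
Column c is strictly dominated by b for C (4<5); eliminate c.
Column a is strictly dominated by b for C (4<5); eliminate a.
Only (1, b) remains, with payoff 4.

4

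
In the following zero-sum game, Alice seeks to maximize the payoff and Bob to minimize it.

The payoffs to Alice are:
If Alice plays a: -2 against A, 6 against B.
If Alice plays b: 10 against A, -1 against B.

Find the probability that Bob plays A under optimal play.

Row minima are -2 and -1, so Alice's maximin is -1; column maxima are 10 and 6, so Bob's minimax is 6. These differ, so the equilibrium is in mixed strategies.
Let Bob play A with probability q. Alice is indifferent when −2q + 6(1−q) = 10q − (1−q), giving q = 7/19.

7/19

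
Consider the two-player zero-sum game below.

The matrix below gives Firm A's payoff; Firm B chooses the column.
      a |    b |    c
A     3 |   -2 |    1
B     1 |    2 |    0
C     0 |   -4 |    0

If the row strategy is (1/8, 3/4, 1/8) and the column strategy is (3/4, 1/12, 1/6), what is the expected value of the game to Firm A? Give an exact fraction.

89/96

Against (3/4, 1/12, 1/6), each row's expected payoff is A: 9/4; B: 11/12; C: -1/3.
Taking the (1/8, 3/4, 1/8)-weighted average: (1/8)·(9/4) + (3/4)·(11/12) + (1/8)·(-1/3) = 89/96.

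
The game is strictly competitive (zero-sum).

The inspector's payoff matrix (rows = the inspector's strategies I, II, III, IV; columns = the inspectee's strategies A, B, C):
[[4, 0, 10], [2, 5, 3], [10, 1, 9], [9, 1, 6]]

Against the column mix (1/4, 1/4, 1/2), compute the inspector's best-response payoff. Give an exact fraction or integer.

29/4

I: (4)·(1/4) + (0)·(1/4) + (10)·(1/2) = 6.
II: (2)·(1/4) + (5)·(1/4) + (3)·(1/2) = 13/4.
III: (10)·(1/4) + (1)·(1/4) + (9)·(1/2) = 29/4.
IV: (9)·(1/4) + (1)·(1/4) + (6)·(1/2) = 11/2.
The best pure response is III with expected payoff 29/4.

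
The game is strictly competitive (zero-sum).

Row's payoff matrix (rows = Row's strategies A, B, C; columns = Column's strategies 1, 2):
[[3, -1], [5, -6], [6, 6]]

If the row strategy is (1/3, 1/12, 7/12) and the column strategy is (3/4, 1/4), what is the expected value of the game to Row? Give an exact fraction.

Against (3/4, 1/4), each row's expected payoff is A: 2; B: 9/4; C: 6.
Taking the (1/3, 1/12, 7/12)-weighted average: (1/3)·(2) + (1/12)·(9/4) + (7/12)·(6) = 209/48.

209/48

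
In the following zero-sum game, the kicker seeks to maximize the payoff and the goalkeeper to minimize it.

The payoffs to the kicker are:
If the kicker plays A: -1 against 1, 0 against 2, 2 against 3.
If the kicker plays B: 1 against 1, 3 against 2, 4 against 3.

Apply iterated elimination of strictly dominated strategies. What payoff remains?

Row A is strictly dominated by row B (1>-1, 3>0, 4>2); eliminate A.
Column 2 is strictly dominated by 1 for the goalkeeper (1<3); eliminate 2.
Column 3 is strictly dominated by 1 for the goalkeeper (1<4); eliminate 3.
Only (B, 1) remains, with payoff 1.

1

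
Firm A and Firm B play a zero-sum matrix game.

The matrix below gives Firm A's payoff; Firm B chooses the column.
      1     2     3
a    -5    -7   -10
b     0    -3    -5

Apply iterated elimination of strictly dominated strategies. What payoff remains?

-5

Column 2 is strictly dominated by 3 for Firm B (-10<-7, -5<-3); eliminate 2.
Column 1 is strictly dominated by 3 for Firm B (-10<-5, -5<0); eliminate 1.
Row a is strictly dominated by row b (-5>-10); eliminate a.
Only (b, 3) remains, with payoff -5.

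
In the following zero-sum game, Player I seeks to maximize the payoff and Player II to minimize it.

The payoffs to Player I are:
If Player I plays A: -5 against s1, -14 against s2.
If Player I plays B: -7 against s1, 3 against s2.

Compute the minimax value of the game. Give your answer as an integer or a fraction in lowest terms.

-113/19

Row minima are -14 and -7, so Player I's maximin is -7; column maxima are -5 and 3, so Player II's minimax is -5. These differ, so the equilibrium is in mixed strategies.
Let Player I play A with probability p. Player II is indifferent when −5p − 7(1−p) = −14p + 3(1−p), giving p = 10/19.
Let Player II play s1 with probability q. Player I is indifferent when −5q − 14(1−q) = −7q + 3(1−q), giving q = 17/19.
The value is -5·(17/19) + (-14)·(2/19) = -113/19.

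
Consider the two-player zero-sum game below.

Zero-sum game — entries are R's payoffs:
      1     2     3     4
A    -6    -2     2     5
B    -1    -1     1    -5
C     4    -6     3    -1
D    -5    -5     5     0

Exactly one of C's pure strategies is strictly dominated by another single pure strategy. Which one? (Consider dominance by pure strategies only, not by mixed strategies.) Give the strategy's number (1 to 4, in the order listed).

C prefers columns that give R less. Compare 3 with 2: -2 < 2, -1 < 1, -6 < 3, -5 < 5.
So 2 strictly dominates 3 for C; 3 is strictly dominated.

3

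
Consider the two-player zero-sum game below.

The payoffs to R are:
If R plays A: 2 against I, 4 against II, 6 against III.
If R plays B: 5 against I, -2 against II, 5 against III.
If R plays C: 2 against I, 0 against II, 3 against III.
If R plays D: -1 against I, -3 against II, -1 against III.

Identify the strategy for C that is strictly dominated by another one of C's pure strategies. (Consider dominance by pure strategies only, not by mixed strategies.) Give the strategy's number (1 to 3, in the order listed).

3

C prefers columns that give R less. Compare III with II: 4 < 6, -2 < 5, 0 < 3, -3 < -1.
So II strictly dominates III for C; III is strictly dominated.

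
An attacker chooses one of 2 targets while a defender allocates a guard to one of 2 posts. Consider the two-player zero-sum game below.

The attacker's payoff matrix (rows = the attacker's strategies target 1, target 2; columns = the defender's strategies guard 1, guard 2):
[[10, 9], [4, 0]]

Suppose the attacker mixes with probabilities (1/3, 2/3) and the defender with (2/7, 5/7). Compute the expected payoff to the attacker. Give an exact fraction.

27/7

Against (2/7, 5/7), each row's expected payoff is target 1: 65/7; target 2: 8/7.
Taking the (1/3, 2/3)-weighted average: (1/3)·(65/7) + (2/3)·(8/7) = 27/7.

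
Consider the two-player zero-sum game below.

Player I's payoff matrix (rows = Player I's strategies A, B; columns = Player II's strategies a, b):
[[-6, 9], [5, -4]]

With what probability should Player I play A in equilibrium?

Row minima are -6 and -4, so Player I's maximin is -4; column maxima are 5 and 9, so Player II's minimax is 5. These differ, so the equilibrium is in mixed strategies.
Let Player I play A with probability p. Player II is indifferent when −6p + 5(1−p) = 9p − 4(1−p), giving p = 3/8.

3/8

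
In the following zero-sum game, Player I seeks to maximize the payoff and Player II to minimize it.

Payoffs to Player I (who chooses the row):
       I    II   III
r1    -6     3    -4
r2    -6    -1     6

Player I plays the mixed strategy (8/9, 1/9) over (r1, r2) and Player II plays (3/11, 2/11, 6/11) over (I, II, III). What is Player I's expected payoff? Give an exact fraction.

Against (3/11, 2/11, 6/11), each row's expected payoff is r1: -36/11; r2: 16/11.
Taking the (8/9, 1/9)-weighted average: (8/9)·(-36/11) + (1/9)·(16/11) = -272/99.

-272/99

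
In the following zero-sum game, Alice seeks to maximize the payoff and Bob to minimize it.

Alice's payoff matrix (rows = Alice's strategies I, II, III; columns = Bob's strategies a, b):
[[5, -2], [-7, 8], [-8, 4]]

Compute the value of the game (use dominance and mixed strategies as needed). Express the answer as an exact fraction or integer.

Row III is strictly dominated by row II, so Alice never plays it.
The remaining 2×2 game on (I, II) × (a, b) has no saddle point. Let Alice play I with probability p; indifference gives 5p − 7(1−p) = −2p + 8(1−p), so p = 15/22.
Similarly Bob's optimal q on a is 5/11, and the value is 5·(5/11) + (-2)·(6/11) = 13/11.

13/11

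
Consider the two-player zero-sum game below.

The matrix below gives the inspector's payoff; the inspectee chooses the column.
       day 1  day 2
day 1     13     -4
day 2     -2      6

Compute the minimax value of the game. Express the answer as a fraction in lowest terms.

14/5

Row minima are -4 and -2, so the inspector's maximin is -2; column maxima are 13 and 6, so the inspectee's minimax is 6. These differ, so the equilibrium is in mixed strategies.
Let the inspector play day 1 with probability p. The inspectee is indifferent when 13p − 2(1−p) = −4p + 6(1−p), giving p = 8/25.
Let the inspectee play day 1 with probability q. The inspector is indifferent when 13q − 4(1−q) = −2q + 6(1−q), giving q = 2/5.
The value is 13·(2/5) + (-4)·(3/5) = 14/5.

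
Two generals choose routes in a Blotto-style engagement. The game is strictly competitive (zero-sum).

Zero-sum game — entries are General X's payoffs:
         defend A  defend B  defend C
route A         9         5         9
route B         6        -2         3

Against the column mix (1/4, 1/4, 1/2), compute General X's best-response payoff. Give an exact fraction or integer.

route A: (9)·(1/4) + (5)·(1/4) + (9)·(1/2) = 8.
route B: (6)·(1/4) + (-2)·(1/4) + (3)·(1/2) = 5/2.
The best pure response is route A with expected payoff 8.

8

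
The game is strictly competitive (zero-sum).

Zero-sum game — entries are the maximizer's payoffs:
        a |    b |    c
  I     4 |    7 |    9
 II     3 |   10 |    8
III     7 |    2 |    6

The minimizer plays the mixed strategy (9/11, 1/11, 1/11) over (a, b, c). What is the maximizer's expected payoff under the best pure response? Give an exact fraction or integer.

I: (4)·(9/11) + (7)·(1/11) + (9)·(1/11) = 52/11.
II: (3)·(9/11) + (10)·(1/11) + (8)·(1/11) = 45/11.
III: (7)·(9/11) + (2)·(1/11) + (6)·(1/11) = 71/11.
The best pure response is III with expected payoff 71/11.

71/11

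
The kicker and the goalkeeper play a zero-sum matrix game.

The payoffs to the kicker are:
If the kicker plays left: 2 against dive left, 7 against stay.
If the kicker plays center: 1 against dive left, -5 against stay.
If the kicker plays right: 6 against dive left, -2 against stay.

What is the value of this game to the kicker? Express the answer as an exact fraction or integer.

46/13

Row center is strictly dominated by row right, so the kicker never plays it.
The remaining 2×2 game on (left, right) × (dive left, stay) has no saddle point. Let the kicker play left with probability p; indifference gives 2p + 6(1−p) = 7p − 2(1−p), so p = 8/13.
Similarly the goalkeeper's optimal q on dive left is 9/13, and the value is 2·(9/13) + (7)·(4/13) = 46/13.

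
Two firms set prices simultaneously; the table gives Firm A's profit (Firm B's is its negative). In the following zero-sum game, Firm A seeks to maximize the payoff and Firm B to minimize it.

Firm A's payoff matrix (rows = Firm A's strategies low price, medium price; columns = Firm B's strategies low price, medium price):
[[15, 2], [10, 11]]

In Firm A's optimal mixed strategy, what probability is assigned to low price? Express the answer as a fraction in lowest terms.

Row minima are 2 and 10, so Firm A's maximin is 10; column maxima are 15 and 11, so Firm B's minimax is 11. These differ, so the equilibrium is in mixed strategies.
Let Firm A play low price with probability p. Firm B is indifferent when 15p + 10(1−p) = 2p + 11(1−p), giving p = 1/14.

1/14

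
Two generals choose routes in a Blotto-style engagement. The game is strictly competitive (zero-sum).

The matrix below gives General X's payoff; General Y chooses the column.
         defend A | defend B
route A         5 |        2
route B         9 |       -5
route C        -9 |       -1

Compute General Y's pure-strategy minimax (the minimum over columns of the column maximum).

2

The worst case (largest entry) in each column is defend A: 9, defend B: 2.
The best (smallest) of these is 2.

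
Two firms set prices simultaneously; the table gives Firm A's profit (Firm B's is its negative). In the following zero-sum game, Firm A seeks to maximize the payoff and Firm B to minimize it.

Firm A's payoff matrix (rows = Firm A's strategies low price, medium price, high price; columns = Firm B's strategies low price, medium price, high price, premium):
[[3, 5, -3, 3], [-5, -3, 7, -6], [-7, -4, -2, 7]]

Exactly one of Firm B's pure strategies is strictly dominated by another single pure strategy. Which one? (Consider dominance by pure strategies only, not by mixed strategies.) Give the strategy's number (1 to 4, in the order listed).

2

Firm B prefers columns that give Firm A less. Compare medium price with low price: 3 < 5, -5 < -3, -7 < -4.
So low price strictly dominates medium price for Firm B; medium price is strictly dominated.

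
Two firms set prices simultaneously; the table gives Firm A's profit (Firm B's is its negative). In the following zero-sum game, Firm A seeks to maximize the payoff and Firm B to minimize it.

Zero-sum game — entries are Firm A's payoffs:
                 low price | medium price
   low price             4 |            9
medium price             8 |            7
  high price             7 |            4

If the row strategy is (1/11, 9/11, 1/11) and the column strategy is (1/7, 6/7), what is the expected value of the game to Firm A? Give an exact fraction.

Against (1/7, 6/7), each row's expected payoff is low price: 58/7; medium price: 50/7; high price: 31/7.
Taking the (1/11, 9/11, 1/11)-weighted average: (1/11)·(58/7) + (9/11)·(50/7) + (1/11)·(31/7) = 7.

7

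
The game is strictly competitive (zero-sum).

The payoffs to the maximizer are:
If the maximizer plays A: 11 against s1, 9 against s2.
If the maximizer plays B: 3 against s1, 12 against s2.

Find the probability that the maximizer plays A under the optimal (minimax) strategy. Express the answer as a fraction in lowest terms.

9/11

Row minima are 9 and 3, so the maximizer's maximin is 9; column maxima are 11 and 12, so the minimizer's minimax is 11. These differ, so the equilibrium is in mixed strategies.
Let the maximizer play A with probability p. The minimizer is indifferent when 11p + 3(1−p) = 9p + 12(1−p), giving p = 9/11.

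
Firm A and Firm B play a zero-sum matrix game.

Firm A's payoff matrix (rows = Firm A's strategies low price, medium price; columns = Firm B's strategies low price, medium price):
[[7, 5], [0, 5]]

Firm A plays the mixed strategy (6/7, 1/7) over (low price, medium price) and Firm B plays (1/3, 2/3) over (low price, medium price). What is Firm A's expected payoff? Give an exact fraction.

Against (1/3, 2/3), each row's expected payoff is low price: 17/3; medium price: 10/3.
Taking the (6/7, 1/7)-weighted average: (6/7)·(17/3) + (1/7)·(10/3) = 16/3.

16/3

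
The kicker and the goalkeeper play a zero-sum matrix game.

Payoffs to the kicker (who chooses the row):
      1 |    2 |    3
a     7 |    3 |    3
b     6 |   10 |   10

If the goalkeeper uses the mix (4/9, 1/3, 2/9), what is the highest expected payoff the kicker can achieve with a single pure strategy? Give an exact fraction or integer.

a: (7)·(4/9) + (3)·(1/3) + (3)·(2/9) = 43/9.
b: (6)·(4/9) + (10)·(1/3) + (10)·(2/9) = 74/9.
The best pure response is b with expected payoff 74/9.

74/9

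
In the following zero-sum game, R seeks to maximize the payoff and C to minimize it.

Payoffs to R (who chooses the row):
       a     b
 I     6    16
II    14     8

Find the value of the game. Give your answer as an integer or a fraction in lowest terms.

11

Row minima are 6 and 8, so R's maximin is 8; column maxima are 14 and 16, so C's minimax is 14. These differ, so the equilibrium is in mixed strategies.
Let R play I with probability p. C is indifferent when 6p + 14(1−p) = 16p + 8(1−p), giving p = 3/8.
Let C play a with probability q. R is indifferent when 6q + 16(1−q) = 14q + 8(1−q), giving q = 1/2.
The value is 6·(1/2) + (16)·(1/2) = 11.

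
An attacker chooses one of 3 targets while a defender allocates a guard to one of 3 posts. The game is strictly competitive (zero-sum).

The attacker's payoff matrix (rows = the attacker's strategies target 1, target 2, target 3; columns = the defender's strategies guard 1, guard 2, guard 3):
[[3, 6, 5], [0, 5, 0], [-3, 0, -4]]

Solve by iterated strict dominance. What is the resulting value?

3

Column guard 2 is strictly dominated by guard 1 for the defender (3<6, 0<5, -3<0); eliminate guard 2.
Row target 2 is strictly dominated by row target 1 (3>0, 5>0); eliminate target 2.
Row target 3 is strictly dominated by row target 1 (3>-3, 5>-4); eliminate target 3.
Column guard 3 is strictly dominated by guard 1 for the defender (3<5); eliminate guard 3.
Only (target 1, guard 1) remains, with payoff 3.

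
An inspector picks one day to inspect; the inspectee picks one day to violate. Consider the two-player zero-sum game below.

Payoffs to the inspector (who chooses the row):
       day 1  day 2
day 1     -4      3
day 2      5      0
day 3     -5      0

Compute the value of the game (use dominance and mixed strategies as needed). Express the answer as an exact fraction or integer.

5/4

Row day 3 is strictly dominated by row day 1, so the inspector never plays it.
The remaining 2×2 game on (day 1, day 2) × (day 1, day 2) has no saddle point. Let the inspector play day 1 with probability p; indifference gives −4p + 5(1−p) = 3p, so p = 5/12.
Similarly the inspectee's optimal q on day 1 is 1/4, and the value is -4·(1/4) + (3)·(3/4) = 5/4.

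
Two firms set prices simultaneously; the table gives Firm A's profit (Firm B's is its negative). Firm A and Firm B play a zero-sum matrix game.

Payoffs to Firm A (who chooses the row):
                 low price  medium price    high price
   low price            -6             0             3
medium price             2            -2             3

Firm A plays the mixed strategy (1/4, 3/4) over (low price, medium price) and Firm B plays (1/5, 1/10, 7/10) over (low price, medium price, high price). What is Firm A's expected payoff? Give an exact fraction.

39/20

Against (1/5, 1/10, 7/10), each row's expected payoff is low price: 9/10; medium price: 23/10.
Taking the (1/4, 3/4)-weighted average: (1/4)·(9/10) + (3/4)·(23/10) = 39/20.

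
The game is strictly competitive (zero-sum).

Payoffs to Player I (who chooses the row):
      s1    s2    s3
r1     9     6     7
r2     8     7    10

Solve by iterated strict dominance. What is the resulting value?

7

Column s3 is strictly dominated by s2 for Player II (6<7, 7<10); eliminate s3.
Column s1 is strictly dominated by s2 for Player II (6<9, 7<8); eliminate s1.
Row r1 is strictly dominated by row r2 (7>6); eliminate r1.
Only (r2, s2) remains, with payoff 7.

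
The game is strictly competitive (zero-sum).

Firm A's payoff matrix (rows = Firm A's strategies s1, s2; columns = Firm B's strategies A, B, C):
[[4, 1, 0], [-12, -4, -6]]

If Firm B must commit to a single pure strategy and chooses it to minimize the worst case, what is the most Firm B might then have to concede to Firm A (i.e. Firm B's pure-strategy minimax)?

0

The worst case (largest entry) in each column is A: 4, B: 1, C: 0.
The best (smallest) of these is 0.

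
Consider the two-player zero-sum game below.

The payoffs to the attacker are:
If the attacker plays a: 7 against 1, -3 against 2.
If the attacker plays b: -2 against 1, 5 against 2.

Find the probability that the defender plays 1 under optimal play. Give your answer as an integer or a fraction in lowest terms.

Row minima are -3 and -2, so the attacker's maximin is -2; column maxima are 7 and 5, so the defender's minimax is 5. These differ, so the equilibrium is in mixed strategies.
Let the defender play 1 with probability q. The attacker is indifferent when 7q − 3(1−q) = −2q + 5(1−q), giving q = 8/17.

8/17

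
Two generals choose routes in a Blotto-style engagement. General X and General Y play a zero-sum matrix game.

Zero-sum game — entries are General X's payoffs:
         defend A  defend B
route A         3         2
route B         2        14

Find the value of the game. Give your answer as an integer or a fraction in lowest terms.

Row minima are 2 and 2, so General X's maximin is 2; column maxima are 3 and 14, so General Y's minimax is 3. These differ, so the equilibrium is in mixed strategies.
Let General X play route A with probability p. General Y is indifferent when 3p + 2(1−p) = 2p + 14(1−p), giving p = 12/13.
Let General Y play defend A with probability q. General X is indifferent when 3q + 2(1−q) = 2q + 14(1−q), giving q = 12/13.
The value is 3·(12/13) + (2)·(1/13) = 38/13.

38/13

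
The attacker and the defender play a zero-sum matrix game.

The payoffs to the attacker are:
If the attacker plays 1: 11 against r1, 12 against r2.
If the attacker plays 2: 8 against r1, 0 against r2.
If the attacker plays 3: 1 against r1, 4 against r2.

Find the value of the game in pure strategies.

Row minima: 11, 0, 1 → the attacker's maximin is 11.
Column maxima: 11, 12 → the defender's minimax is 11.
They coincide at (1, r1), so the value is 11.

11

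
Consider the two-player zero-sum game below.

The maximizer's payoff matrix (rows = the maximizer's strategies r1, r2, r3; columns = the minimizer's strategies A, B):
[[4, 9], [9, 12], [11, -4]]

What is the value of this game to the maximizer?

28/3

Row r1 is strictly dominated by row r2, so the maximizer never plays it.
The remaining 2×2 game on (r2, r3) × (A, B) has no saddle point. Let the maximizer play r2 with probability p; indifference gives 9p + 11(1−p) = 12p − 4(1−p), so p = 5/6.
Similarly the minimizer's optimal q on A is 8/9, and the value is 9·(8/9) + (12)·(1/9) = 28/3.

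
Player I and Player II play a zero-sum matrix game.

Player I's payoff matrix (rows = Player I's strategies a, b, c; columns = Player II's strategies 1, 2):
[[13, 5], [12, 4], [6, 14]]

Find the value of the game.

Row b is strictly dominated by row a, so Player I never plays it.
The remaining 2×2 game on (a, c) × (1, 2) has no saddle point. Let Player I play a with probability p; indifference gives 13p + 6(1−p) = 5p + 14(1−p), so p = 1/2.
Similarly Player II's optimal q on 1 is 9/16, and the value is 13·(9/16) + (5)·(7/16) = 19/2.

19/2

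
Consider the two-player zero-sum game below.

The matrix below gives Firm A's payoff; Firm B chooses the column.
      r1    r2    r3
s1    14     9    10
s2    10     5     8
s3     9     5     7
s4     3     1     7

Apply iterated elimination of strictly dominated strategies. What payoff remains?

Column r1 is strictly dominated by r2 for Firm B (9<14, 5<10, 5<9, 1<3); eliminate r1.
Column r3 is strictly dominated by r2 for Firm B (9<10, 5<8, 5<7, 1<7); eliminate r3.
Row s3 is strictly dominated by row s1 (9>5); eliminate s3.
Row s2 is strictly dominated by row s1 (9>5); eliminate s2.
Row s4 is strictly dominated by row s1 (9>1); eliminate s4.
Only (s1, r2) remains, with payoff 9.

9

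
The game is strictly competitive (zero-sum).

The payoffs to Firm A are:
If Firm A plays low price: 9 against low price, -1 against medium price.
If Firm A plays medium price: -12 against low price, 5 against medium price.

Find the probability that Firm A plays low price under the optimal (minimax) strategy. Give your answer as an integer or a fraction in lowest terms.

Row minima are -1 and -12, so Firm A's maximin is -1; column maxima are 9 and 5, so Firm B's minimax is 5. These differ, so the equilibrium is in mixed strategies.
Let Firm A play low price with probability p. Firm B is indifferent when 9p − 12(1−p) = −p + 5(1−p), giving p = 17/27.

17/27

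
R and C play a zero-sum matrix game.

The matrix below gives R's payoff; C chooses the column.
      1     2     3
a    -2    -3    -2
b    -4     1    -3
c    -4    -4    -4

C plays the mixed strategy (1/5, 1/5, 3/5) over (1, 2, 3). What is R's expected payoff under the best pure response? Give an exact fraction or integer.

a: (-2)·(1/5) + (-3)·(1/5) + (-2)·(3/5) = -11/5.
b: (-4)·(1/5) + (1)·(1/5) + (-3)·(3/5) = -12/5.
c: (-4)·(1/5) + (-4)·(1/5) + (-4)·(3/5) = -4.
The best pure response is a with expected payoff -11/5.

-11/5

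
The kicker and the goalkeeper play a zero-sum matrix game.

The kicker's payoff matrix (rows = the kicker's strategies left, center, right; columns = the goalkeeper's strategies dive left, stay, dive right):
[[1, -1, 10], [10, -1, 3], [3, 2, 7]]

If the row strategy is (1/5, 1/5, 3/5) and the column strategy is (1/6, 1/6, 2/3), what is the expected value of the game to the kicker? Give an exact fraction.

16/3

Against (1/6, 1/6, 2/3), each row's expected payoff is left: 20/3; center: 7/2; right: 11/2.
Taking the (1/5, 1/5, 3/5)-weighted average: (1/5)·(20/3) + (1/5)·(7/2) + (3/5)·(11/2) = 16/3.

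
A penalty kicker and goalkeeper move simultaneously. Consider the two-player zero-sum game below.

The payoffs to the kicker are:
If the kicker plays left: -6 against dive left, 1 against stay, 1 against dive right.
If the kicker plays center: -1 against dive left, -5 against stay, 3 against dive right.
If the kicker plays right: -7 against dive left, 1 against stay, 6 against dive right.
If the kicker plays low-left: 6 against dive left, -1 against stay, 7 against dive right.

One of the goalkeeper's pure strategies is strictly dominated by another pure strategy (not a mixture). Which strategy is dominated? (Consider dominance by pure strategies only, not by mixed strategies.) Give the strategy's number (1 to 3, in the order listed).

3

The goalkeeper prefers columns that give the kicker less. Compare dive right with dive left: -6 < 1, -1 < 3, -7 < 6, 6 < 7.
So dive left strictly dominates dive right for the goalkeeper; dive right is strictly dominated.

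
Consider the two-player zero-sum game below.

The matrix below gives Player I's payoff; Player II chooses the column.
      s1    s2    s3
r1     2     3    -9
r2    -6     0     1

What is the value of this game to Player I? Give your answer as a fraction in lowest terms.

-26/9

Column s2 is strictly dominated by s1 for Player II (it gives Player I more in every row).
The remaining 2×2 game on (r1, r2) × (s1, s3) has no saddle point. Let Player I play r1 with probability p; indifference gives 2p − 6(1−p) = −9p + (1−p), so p = 7/18.
Similarly Player II's optimal q on s1 is 5/9, and the value is 2·(5/9) + (-9)·(4/9) = -26/9.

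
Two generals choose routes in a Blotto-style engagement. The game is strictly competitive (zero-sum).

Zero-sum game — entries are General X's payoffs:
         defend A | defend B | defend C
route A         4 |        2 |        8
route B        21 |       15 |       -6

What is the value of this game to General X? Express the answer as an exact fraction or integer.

44/9

Column defend A is strictly dominated by defend B for General Y (it gives General X more in every row).
The remaining 2×2 game on (route A, route B) × (defend B, defend C) has no saddle point. Let General X play route A with probability p; indifference gives 2p + 15(1−p) = 8p − 6(1−p), so p = 7/9.
Similarly General Y's optimal q on defend B is 14/27, and the value is 2·(14/27) + (8)·(13/27) = 44/9.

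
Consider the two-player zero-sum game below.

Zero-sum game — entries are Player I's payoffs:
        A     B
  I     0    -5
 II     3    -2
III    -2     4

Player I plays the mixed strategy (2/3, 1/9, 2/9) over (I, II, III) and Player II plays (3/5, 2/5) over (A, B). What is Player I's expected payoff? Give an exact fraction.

Against (3/5, 2/5), each row's expected payoff is I: -2; II: 1; III: 2/5.
Taking the (2/3, 1/9, 2/9)-weighted average: (2/3)·(-2) + (1/9)·(1) + (2/9)·(2/5) = -17/15.

-17/15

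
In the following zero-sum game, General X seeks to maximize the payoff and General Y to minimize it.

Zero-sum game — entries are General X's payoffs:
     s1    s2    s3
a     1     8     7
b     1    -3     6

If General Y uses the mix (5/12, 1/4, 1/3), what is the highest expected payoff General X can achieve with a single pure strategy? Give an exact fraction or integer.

19/4

a: (1)·(5/12) + (8)·(1/4) + (7)·(1/3) = 19/4.
b: (1)·(5/12) + (-3)·(1/4) + (6)·(1/3) = 5/3.
The best pure response is a with expected payoff 19/4.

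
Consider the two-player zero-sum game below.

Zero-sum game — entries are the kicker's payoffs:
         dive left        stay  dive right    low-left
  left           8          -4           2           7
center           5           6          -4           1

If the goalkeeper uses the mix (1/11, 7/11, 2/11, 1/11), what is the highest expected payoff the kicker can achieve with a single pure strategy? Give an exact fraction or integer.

left: (8)·(1/11) + (-4)·(7/11) + (2)·(2/11) + (7)·(1/11) = -9/11.
center: (5)·(1/11) + (6)·(7/11) + (-4)·(2/11) + (1)·(1/11) = 40/11.
The best pure response is center with expected payoff 40/11.

40/11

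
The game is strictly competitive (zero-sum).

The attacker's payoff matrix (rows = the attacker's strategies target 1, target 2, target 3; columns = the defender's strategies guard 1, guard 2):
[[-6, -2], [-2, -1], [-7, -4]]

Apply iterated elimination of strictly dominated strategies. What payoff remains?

Column guard 2 is strictly dominated by guard 1 for the defender (-6<-2, -2<-1, -7<-4); eliminate guard 2.
Row target 1 is strictly dominated by row target 2 (-2>-6); eliminate target 1.
Row target 3 is strictly dominated by row target 2 (-2>-7); eliminate target 3.
Only (target 2, guard 1) remains, with payoff -2.

-2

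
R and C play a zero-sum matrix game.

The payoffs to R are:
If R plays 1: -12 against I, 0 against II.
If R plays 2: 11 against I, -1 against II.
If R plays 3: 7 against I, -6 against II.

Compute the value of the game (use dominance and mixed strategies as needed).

Row 3 is strictly dominated by row 2, so R never plays it.
The remaining 2×2 game on (1, 2) × (I, II) has no saddle point. Let R play 1 with probability p; indifference gives −12p + 11(1−p) = −(1−p), so p = 1/2.
Similarly C's optimal q on I is 1/24, and the value is -12·(1/24) + (0)·(23/24) = -1/2.

-1/2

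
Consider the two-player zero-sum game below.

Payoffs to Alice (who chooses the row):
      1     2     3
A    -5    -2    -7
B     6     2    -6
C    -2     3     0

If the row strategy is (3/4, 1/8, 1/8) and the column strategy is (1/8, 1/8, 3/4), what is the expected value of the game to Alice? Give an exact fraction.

-321/64

Against (1/8, 1/8, 3/4), each row's expected payoff is A: -49/8; B: -7/2; C: 1/8.
Taking the (3/4, 1/8, 1/8)-weighted average: (3/4)·(-49/8) + (1/8)·(-7/2) + (1/8)·(1/8) = -321/64.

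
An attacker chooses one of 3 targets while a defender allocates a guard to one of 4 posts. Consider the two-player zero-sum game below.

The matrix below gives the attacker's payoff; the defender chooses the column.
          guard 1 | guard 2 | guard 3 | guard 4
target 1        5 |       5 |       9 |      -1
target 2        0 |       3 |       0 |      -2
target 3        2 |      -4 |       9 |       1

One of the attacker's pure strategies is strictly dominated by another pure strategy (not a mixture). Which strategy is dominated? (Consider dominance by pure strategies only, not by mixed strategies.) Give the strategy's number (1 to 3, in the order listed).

Compare target 2 with target 1: 5 > 0, 5 > 3, 9 > 0, -1 > -2.
So target 1 strictly dominates target 2 for the attacker; target 2 is strictly dominated.

2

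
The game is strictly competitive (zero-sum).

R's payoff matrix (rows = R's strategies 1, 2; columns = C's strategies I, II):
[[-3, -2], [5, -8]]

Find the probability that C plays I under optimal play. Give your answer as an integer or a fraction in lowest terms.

3/7

Row minima are -3 and -8, so R's maximin is -3; column maxima are 5 and -2, so C's minimax is -2. These differ, so the equilibrium is in mixed strategies.
Let C play I with probability q. R is indifferent when −3q − 2(1−q) = 5q − 8(1−q), giving q = 3/7.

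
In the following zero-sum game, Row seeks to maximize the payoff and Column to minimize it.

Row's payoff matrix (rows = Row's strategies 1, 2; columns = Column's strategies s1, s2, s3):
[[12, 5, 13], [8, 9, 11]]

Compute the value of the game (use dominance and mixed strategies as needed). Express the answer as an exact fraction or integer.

Column s3 is strictly dominated by s1 for Column (it gives Row more in every row).
The remaining 2×2 game on (1, 2) × (s1, s2) has no saddle point. Let Row play 1 with probability p; indifference gives 12p + 8(1−p) = 5p + 9(1−p), so p = 1/8.
Similarly Column's optimal q on s1 is 1/2, and the value is 12·(1/2) + (5)·(1/2) = 17/2.

17/2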